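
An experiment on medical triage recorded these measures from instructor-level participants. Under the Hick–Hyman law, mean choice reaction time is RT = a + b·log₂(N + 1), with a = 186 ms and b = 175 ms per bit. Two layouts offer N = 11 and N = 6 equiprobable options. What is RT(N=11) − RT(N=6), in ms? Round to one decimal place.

136.1

RT(11) = 186 + 175·log₂(12) = 186 + 175·3.5850 = 813.3750 ms.
RT(6) = 186 + 175·log₂(7) = 186 + 175·2.8074 = 677.2950 ms.
Difference = 813.3750 − 677.2950 = 136.0800 ≈ 136.1 ms.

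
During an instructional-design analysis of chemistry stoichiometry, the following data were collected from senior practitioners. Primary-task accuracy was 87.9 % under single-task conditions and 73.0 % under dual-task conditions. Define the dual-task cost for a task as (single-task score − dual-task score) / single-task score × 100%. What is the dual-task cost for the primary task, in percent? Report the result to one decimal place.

Cost = (87.9 − 73.0) / 87.9 × 100%
     = 14.9000 / 87.9 × 100% = 16.9511%.
≈ 17.0%.

17.0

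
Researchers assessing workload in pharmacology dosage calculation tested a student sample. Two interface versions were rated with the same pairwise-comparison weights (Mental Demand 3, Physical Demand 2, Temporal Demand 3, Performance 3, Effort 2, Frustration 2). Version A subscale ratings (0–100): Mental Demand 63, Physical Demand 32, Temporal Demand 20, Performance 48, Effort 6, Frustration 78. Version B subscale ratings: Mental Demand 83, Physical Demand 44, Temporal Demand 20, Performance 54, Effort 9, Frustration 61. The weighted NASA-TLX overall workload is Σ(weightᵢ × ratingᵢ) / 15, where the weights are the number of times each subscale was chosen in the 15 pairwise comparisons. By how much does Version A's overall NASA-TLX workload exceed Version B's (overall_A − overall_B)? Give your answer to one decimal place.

-4.9

Version A weighted sum = 3·63 + 2·32 + 3·20 + 3·48 + 2·6 + 2·78 = 189 + 64 + 60 + 144 + 12 + 156 = 625; overall_A = 625/15 = 41.6667.
Version B weighted sum = 3·83 + 2·44 + 3·20 + 3·54 + 2·9 + 2·61 = 249 + 88 + 60 + 162 + 18 + 122 = 699; overall_B = 699/15 = 46.6000.
Difference = 41.6667 − 46.6000 = -4.9333 ≈ -4.9.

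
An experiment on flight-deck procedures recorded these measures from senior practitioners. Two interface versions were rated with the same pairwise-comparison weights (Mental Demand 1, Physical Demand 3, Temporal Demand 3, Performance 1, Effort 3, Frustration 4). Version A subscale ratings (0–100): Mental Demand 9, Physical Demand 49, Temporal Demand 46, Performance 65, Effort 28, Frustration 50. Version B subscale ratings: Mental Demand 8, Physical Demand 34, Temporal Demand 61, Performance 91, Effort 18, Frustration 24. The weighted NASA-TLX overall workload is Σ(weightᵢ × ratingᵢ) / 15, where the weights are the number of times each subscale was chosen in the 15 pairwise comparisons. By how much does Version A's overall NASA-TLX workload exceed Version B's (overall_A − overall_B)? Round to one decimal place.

Version A weighted sum = 1·9 + 3·49 + 3·46 + 1·65 + 3·28 + 4·50 = 9 + 147 + 138 + 65 + 84 + 200 = 643; overall_A = 643/15 = 42.8667.
Version B weighted sum = 1·8 + 3·34 + 3·61 + 1·91 + 3·18 + 4·24 = 8 + 102 + 183 + 91 + 54 + 96 = 534; overall_B = 534/15 = 35.6000.
Difference = 42.8667 − 35.6000 = 7.2667 ≈ 7.3.

7.3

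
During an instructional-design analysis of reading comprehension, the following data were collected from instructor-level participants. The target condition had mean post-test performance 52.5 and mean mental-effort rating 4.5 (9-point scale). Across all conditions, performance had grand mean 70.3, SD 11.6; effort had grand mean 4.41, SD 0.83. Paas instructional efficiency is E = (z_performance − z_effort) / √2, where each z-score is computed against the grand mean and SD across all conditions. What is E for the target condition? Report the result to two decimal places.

-1.16

z_performance = (52.5 − 70.3) / 11.6 = -17.8000 / 11.6 = -1.5345.
z_effort = (4.5 − 4.41) / 0.83 = 0.0900 / 0.83 = 0.1084.
z_P − z_E = -1.5345 − 0.1084 = -1.6429.
E = -1.6429 / √2 = -1.6429 / 1.41421 = -1.1617 ≈ -1.16.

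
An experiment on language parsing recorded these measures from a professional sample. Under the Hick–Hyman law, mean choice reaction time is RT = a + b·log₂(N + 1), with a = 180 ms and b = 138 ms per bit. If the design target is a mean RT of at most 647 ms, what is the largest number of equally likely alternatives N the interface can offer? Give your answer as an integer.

9

Set 180 + 138·log₂(N + 1) ≤ 647.
log₂(N + 1) ≤ (647 − 180) / 138 = 3.3841.
N + 1 ≤ 2^3.3841 = 10.4404.
N ≤ 9.4404, so the largest integer N is 9.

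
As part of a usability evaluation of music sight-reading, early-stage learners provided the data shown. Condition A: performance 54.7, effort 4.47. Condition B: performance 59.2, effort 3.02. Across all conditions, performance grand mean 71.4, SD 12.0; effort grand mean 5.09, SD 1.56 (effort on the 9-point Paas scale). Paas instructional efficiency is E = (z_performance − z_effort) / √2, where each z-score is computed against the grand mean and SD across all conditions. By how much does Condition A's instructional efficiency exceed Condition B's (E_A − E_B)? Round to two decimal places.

-0.92

Condition A: z_P = (54.7 − 71.4)/12.0 = -1.3917; z_E = (4.47 − 5.09)/1.56 = -0.3974; E_A = (-1.3917 − (-0.3974))/√2 = -0.7031.
Condition B: z_P = (59.2 − 71.4)/12.0 = -1.0167; z_E = (3.02 − 5.09)/1.56 = -1.3269; E_B = (-1.0167 − (-1.3269))/√2 = 0.2193.
E_A − E_B = -0.7031 − 0.2193 = -0.9224 ≈ -0.92.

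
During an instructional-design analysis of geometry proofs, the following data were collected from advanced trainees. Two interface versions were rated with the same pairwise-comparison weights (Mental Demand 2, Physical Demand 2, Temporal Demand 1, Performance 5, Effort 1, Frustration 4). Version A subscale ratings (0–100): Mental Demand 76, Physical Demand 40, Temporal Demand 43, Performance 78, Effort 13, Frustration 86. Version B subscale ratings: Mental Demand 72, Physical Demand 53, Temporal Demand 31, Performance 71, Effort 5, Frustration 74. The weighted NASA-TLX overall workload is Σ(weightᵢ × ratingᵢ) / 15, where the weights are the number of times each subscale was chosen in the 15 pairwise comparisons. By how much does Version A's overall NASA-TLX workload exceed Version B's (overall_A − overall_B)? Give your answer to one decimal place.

5.7

Version A weighted sum = 2·76 + 2·40 + 1·43 + 5·78 + 1·13 + 4·86 = 152 + 80 + 43 + 390 + 13 + 344 = 1022; overall_A = 1022/15 = 68.1333.
Version B weighted sum = 2·72 + 2·53 + 1·31 + 5·71 + 1·5 + 4·74 = 144 + 106 + 31 + 355 + 5 + 296 = 937; overall_B = 937/15 = 62.4667.
Difference = 68.1333 − 62.4667 = 5.6666 ≈ 5.7.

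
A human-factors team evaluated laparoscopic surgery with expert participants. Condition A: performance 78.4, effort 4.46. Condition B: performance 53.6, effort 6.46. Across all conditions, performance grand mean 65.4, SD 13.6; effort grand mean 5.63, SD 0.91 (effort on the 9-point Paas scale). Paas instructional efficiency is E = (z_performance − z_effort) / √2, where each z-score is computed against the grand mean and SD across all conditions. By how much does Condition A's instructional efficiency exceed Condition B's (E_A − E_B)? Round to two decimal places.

2.84

Condition A: z_P = (78.4 − 65.4)/13.6 = 0.9559; z_E = (4.46 − 5.63)/0.91 = -1.2857; E_A = (0.9559 − (-1.2857))/√2 = 1.5851.
Condition B: z_P = (53.6 − 65.4)/13.6 = -0.8676; z_E = (6.46 − 5.63)/0.91 = 0.9121; E_B = (-0.8676 − 0.9121)/√2 = -1.2584.
E_A − E_B = 1.5851 − (-1.2584) = 2.8435 ≈ 2.84.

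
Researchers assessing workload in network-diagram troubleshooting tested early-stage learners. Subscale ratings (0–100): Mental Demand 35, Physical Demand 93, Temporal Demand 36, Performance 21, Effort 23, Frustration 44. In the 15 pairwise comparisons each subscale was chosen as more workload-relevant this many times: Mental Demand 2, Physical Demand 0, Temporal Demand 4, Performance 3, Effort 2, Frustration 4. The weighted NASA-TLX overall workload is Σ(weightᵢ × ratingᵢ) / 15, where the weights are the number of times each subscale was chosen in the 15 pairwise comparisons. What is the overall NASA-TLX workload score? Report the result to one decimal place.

The tallies are the weights (they sum to 15).
Weighted sum = 2·35 + 0·93 + 4·36 + 3·21 + 2·23 + 4·44
            = 70 + 0 + 144 + 63 + 46 + 176 = 499.
Overall workload = 499 / 15 = 33.2667 ≈ 33.3.

33.3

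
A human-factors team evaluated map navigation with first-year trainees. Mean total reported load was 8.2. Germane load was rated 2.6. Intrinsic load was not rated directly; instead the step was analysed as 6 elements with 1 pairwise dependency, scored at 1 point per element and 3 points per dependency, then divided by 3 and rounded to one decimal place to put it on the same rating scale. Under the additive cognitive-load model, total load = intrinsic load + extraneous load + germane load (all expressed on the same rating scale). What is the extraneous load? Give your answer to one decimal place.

2.6

Intrinsic (element-interactivity): (6 × 1 + 1 × 3) / 3 = 9 / 3 = 3.0000 → 3.0.
extraneous load = total − intrinsic − germane
             = 8.2 − 3.0 − 2.6 = 2.6.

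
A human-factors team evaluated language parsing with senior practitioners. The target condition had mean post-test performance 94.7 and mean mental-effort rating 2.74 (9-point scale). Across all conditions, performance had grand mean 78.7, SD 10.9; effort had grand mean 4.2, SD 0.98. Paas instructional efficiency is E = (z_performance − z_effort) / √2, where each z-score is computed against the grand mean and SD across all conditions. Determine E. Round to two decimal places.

2.09

z_performance = (94.7 − 78.7) / 10.9 = 16.0000 / 10.9 = 1.4679.
z_effort = (2.74 − 4.2) / 0.98 = -1.4600 / 0.98 = -1.4898.
z_P − z_E = 1.4679 − (-1.4898) = 2.9577.
E = 2.9577 / √2 = 2.9577 / 1.41421 = 2.0914 ≈ 2.09.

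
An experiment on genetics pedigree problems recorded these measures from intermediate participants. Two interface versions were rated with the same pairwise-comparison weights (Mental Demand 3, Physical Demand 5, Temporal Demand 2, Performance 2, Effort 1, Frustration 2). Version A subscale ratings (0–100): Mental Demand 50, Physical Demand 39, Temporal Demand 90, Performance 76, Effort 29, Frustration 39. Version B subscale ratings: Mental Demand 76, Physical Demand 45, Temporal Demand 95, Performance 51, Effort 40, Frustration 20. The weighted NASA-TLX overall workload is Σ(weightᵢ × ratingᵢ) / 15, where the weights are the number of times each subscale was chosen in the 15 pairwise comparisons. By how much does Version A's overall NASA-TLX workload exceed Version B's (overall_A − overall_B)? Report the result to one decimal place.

-2.7

Version A weighted sum = 3·50 + 5·39 + 2·90 + 2·76 + 1·29 + 2·39 = 150 + 195 + 180 + 152 + 29 + 78 = 784; overall_A = 784/15 = 52.2667.
Version B weighted sum = 3·76 + 5·45 + 2·95 + 2·51 + 1·40 + 2·20 = 228 + 225 + 190 + 102 + 40 + 40 = 825; overall_B = 825/15 = 55.0000.
Difference = 52.2667 − 55.0000 = -2.7333 ≈ -2.7.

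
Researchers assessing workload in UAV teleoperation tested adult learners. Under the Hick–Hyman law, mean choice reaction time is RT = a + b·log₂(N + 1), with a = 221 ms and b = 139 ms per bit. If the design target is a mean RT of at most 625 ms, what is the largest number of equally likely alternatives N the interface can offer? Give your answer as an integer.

Set 221 + 139·log₂(N + 1) ≤ 625.
log₂(N + 1) ≤ (625 − 221) / 139 = 2.9065.
N + 1 ≤ 2^2.9065 = 7.4980.
N ≤ 6.4980, so the largest integer N is 6.

6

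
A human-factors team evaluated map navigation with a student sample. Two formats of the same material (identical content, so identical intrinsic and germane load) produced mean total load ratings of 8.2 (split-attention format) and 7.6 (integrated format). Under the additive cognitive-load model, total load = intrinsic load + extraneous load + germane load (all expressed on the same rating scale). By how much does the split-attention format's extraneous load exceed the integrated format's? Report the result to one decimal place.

Intrinsic and germane load are equal across formats, so the difference in total load equals the difference in extraneous load.
Extraneous-load difference = 8.2 − 7.6 = 0.6.

0.6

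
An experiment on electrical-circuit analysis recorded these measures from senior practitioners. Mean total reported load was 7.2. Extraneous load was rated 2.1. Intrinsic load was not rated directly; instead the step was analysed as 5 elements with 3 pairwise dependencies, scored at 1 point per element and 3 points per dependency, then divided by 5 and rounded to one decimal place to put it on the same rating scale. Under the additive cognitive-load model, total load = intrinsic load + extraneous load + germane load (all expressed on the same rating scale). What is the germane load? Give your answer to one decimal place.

2.3

Intrinsic (element-interactivity): (5 × 1 + 3 × 3) / 5 = 14 / 5 = 2.8000 → 2.8.
germane load = total − intrinsic − extraneous
             = 7.2 − 2.8 − 2.1 = 2.3.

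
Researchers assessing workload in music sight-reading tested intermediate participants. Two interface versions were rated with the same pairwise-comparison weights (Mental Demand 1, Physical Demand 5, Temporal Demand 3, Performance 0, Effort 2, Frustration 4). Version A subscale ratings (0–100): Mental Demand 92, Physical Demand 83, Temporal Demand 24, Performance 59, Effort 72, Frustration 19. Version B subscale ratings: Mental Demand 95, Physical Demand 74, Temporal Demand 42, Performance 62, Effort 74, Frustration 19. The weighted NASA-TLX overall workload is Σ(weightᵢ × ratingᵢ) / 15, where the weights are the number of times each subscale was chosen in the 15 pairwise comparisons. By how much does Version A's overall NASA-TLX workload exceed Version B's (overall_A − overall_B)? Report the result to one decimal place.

-1.1

Version A weighted sum = 1·92 + 5·83 + 3·24 + 0·59 + 2·72 + 4·19 = 92 + 415 + 72 + 0 + 144 + 76 = 799; overall_A = 799/15 = 53.2667.
Version B weighted sum = 1·95 + 5·74 + 3·42 + 0·62 + 2·74 + 4·19 = 95 + 370 + 126 + 0 + 148 + 76 = 815; overall_B = 815/15 = 54.3333.
Difference = 53.2667 − 54.3333 = -1.0666 ≈ -1.1.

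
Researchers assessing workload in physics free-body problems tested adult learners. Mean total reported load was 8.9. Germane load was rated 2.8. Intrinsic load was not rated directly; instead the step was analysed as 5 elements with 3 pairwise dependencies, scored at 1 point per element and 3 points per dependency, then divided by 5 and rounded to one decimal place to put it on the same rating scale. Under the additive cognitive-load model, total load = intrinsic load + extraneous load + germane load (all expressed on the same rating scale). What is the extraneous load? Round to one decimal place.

Intrinsic (element-interactivity): (5 × 1 + 3 × 3) / 5 = 14 / 5 = 2.8000 → 2.8.
extraneous load = total − intrinsic − germane
             = 8.9 − 2.8 − 2.8 = 3.3.

3.3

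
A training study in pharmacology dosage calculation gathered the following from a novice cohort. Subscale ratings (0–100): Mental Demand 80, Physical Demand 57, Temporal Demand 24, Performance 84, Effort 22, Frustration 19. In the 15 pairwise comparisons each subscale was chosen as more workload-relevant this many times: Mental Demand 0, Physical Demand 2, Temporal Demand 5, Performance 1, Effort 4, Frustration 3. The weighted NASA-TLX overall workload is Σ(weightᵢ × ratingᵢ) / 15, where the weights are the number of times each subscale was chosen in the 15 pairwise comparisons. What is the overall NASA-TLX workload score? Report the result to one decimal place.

30.9

The tallies are the weights (they sum to 15).
Weighted sum = 0·80 + 2·57 + 5·24 + 1·84 + 4·22 + 3·19
            = 0 + 114 + 120 + 84 + 88 + 57 = 463.
Overall workload = 463 / 15 = 30.8667 ≈ 30.9.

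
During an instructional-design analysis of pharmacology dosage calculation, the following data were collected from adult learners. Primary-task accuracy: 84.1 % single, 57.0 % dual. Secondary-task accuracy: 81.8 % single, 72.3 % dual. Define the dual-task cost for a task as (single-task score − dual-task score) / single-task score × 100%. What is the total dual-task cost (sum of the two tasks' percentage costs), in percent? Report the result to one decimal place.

Primary cost = (84.1 − 57.0) / 84.1 × 100% = 32.2235%.
Secondary cost = (81.8 − 72.3) / 81.8 × 100% = 11.6137%.
Total = 32.2235% + 11.6137% = 43.8372% ≈ 43.8%.

43.8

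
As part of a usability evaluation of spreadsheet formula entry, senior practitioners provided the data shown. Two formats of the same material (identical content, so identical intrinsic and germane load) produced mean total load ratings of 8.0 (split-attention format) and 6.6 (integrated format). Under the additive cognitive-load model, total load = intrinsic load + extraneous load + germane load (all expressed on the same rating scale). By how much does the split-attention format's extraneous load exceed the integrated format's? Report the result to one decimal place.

1.4

Intrinsic and germane load are equal across formats, so the difference in total load equals the difference in extraneous load.
Extraneous-load difference = 8.0 − 6.6 = 1.4.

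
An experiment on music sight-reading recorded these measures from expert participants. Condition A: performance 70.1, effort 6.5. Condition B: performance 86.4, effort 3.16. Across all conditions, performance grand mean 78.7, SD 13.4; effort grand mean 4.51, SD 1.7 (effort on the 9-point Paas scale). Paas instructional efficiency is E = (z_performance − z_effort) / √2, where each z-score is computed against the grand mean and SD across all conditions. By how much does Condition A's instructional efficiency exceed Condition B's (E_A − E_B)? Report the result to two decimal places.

-2.25

Condition A: z_P = (70.1 − 78.7)/13.4 = -0.6418; z_E = (6.5 − 4.51)/1.7 = 1.1706; E_A = (-0.6418 − 1.1706)/√2 = -1.2816.
Condition B: z_P = (86.4 − 78.7)/13.4 = 0.5746; z_E = (3.16 − 4.51)/1.7 = -0.7941; E_B = (0.5746 − (-0.7941))/√2 = 0.9678.
E_A − E_B = -1.2816 − 0.9678 = -2.2494 ≈ -2.25.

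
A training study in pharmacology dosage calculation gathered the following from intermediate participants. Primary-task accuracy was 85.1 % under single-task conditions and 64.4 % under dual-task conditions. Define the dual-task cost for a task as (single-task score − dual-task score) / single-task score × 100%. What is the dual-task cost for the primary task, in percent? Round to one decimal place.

Cost = (85.1 − 64.4) / 85.1 × 100%
     = 20.7000 / 85.1 × 100% = 24.3243%.
≈ 24.3%.

24.3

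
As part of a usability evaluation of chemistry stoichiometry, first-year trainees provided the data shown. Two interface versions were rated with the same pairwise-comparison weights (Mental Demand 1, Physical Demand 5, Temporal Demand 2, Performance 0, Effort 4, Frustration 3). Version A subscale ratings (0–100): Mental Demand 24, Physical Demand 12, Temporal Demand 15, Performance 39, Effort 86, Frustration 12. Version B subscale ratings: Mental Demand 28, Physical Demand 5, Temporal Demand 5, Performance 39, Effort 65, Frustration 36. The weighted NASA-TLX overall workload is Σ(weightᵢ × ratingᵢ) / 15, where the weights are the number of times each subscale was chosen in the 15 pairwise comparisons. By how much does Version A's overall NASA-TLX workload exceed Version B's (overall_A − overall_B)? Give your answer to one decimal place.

Version A weighted sum = 1·24 + 5·12 + 2·15 + 0·39 + 4·86 + 3·12 = 24 + 60 + 30 + 0 + 344 + 36 = 494; overall_A = 494/15 = 32.9333.
Version B weighted sum = 1·28 + 5·5 + 2·5 + 0·39 + 4·65 + 3·36 = 28 + 25 + 10 + 0 + 260 + 108 = 431; overall_B = 431/15 = 28.7333.
Difference = 32.9333 − 28.7333 = 4.2000 ≈ 4.2.

4.2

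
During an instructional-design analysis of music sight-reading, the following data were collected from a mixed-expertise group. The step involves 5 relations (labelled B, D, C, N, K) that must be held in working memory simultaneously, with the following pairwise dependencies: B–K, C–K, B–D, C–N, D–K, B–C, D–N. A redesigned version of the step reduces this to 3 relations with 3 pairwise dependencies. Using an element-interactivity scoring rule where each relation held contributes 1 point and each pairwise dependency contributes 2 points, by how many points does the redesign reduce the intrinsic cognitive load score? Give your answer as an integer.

10

Original: 5 × 1 + 7 × 2 = 5 + 14 = 19.
Redesigned: 3 × 1 + 3 × 2 = 3 + 6 = 9.
Reduction = 19 − 9 = 10.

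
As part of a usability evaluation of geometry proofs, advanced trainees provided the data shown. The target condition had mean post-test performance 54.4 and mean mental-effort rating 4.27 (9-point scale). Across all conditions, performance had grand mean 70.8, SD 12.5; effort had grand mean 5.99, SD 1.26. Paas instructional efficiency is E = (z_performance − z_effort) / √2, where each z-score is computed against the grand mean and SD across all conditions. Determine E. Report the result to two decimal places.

0.04

z_performance = (54.4 − 70.8) / 12.5 = -16.4000 / 12.5 = -1.3120.
z_effort = (4.27 − 5.99) / 1.26 = -1.7200 / 1.26 = -1.3651.
z_P − z_E = -1.3120 − (-1.3651) = 0.0531.
E = 0.0531 / √2 = 0.0531 / 1.41421 = 0.0375 ≈ 0.04.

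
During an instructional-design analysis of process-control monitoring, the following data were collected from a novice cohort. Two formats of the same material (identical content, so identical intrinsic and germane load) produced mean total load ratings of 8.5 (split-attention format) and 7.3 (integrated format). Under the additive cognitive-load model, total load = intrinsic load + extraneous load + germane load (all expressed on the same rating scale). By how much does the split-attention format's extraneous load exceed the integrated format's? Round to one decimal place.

1.2

Intrinsic and germane load are equal across formats, so the difference in total load equals the difference in extraneous load.
Extraneous-load difference = 8.5 − 7.3 = 1.2.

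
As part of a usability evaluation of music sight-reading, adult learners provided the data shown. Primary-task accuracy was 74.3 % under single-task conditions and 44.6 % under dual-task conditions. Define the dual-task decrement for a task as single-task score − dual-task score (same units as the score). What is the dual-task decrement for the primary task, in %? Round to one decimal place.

29.7

Decrement = 74.3 − 44.6 = 29.7000 % ≈ 29.7 %.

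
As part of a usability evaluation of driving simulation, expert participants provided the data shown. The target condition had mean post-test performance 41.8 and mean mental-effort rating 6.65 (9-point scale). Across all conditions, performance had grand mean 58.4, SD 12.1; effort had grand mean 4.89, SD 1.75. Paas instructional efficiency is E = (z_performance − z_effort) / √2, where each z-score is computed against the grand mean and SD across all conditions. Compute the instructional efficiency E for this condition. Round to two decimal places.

-1.68

z_performance = (41.8 − 58.4) / 12.1 = -16.6000 / 12.1 = -1.3719.
z_effort = (6.65 − 4.89) / 1.75 = 1.7600 / 1.75 = 1.0057.
z_P − z_E = -1.3719 − 1.0057 = -2.3776.
E = -2.3776 / √2 = -2.3776 / 1.41421 = -1.6812 ≈ -1.68.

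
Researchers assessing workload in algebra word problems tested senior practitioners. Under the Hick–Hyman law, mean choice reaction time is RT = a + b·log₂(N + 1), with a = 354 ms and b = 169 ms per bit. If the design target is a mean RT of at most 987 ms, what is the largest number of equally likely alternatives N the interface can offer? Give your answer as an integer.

Set 354 + 169·log₂(N + 1) ≤ 987.
log₂(N + 1) ≤ (987 − 354) / 169 = 3.7456.
N + 1 ≤ 2^3.7456 = 13.4134.
N ≤ 12.4134, so the largest integer N is 12.

12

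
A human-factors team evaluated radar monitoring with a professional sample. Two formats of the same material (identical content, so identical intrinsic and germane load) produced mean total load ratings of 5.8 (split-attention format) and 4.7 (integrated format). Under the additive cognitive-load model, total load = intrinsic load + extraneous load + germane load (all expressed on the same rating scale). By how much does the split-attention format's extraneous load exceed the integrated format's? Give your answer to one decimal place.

Intrinsic and germane load are equal across formats, so the difference in total load equals the difference in extraneous load.
Extraneous-load difference = 5.8 − 4.7 = 1.1.

1.1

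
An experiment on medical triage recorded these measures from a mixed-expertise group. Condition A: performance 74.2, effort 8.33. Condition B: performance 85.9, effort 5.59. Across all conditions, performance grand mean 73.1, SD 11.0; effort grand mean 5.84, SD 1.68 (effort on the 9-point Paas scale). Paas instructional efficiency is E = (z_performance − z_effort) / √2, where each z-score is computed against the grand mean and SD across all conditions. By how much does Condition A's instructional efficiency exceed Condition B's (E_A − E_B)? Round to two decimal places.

Condition A: z_P = (74.2 − 73.1)/11.0 = 0.1000; z_E = (8.33 − 5.84)/1.68 = 1.4821; E_A = (0.1000 − 1.4821)/√2 = -0.9773.
Condition B: z_P = (85.9 − 73.1)/11.0 = 1.1636; z_E = (5.59 − 5.84)/1.68 = -0.1488; E_B = (1.1636 − (-0.1488))/√2 = 0.9280.
E_A − E_B = -0.9773 − 0.9280 = -1.9053 ≈ -1.91.

-1.91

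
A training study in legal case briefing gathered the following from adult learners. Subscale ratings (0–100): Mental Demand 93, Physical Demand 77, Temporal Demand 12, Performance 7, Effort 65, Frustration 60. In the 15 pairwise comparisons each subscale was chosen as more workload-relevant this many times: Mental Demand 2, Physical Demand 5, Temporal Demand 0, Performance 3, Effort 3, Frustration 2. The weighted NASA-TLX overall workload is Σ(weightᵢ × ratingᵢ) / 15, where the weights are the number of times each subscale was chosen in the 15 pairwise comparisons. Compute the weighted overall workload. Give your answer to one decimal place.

60.5

The tallies are the weights (they sum to 15).
Weighted sum = 2·93 + 5·77 + 0·12 + 3·7 + 3·65 + 2·60
            = 186 + 385 + 0 + 21 + 195 + 120 = 907.
Overall workload = 907 / 15 = 60.4667 ≈ 60.5.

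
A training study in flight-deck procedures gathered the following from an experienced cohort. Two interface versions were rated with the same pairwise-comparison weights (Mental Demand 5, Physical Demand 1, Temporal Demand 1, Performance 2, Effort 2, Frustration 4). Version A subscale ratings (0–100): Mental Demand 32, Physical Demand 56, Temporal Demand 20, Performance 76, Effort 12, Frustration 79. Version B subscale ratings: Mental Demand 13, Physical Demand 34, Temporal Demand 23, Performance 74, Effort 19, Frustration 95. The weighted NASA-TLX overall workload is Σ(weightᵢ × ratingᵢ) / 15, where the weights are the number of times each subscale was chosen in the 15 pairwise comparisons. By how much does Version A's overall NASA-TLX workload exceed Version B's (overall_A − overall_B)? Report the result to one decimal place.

Version A weighted sum = 5·32 + 1·56 + 1·20 + 2·76 + 2·12 + 4·79 = 160 + 56 + 20 + 152 + 24 + 316 = 728; overall_A = 728/15 = 48.5333.
Version B weighted sum = 5·13 + 1·34 + 1·23 + 2·74 + 2·19 + 4·95 = 65 + 34 + 23 + 148 + 38 + 380 = 688; overall_B = 688/15 = 45.8667.
Difference = 48.5333 − 45.8667 = 2.6666 ≈ 2.7.

2.7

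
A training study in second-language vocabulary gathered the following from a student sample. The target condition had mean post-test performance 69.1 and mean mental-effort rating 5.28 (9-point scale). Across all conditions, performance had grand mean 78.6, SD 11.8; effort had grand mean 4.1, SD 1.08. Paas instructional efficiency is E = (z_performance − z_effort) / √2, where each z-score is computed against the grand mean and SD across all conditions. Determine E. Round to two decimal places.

-1.34

z_performance = (69.1 − 78.6) / 11.8 = -9.5000 / 11.8 = -0.8051.
z_effort = (5.28 − 4.1) / 1.08 = 1.1800 / 1.08 = 1.0926.
z_P − z_E = -0.8051 − 1.0926 = -1.8977.
E = -1.8977 / √2 = -1.8977 / 1.41421 = -1.3419 ≈ -1.34.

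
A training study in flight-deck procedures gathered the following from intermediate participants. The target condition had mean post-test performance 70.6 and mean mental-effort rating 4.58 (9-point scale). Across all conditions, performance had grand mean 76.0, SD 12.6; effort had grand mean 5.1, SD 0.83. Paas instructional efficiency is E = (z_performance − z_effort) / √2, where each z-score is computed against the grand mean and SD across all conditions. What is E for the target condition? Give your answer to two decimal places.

0.14

z_performance = (70.6 − 76.0) / 12.6 = -5.4000 / 12.6 = -0.4286.
z_effort = (4.58 − 5.1) / 0.83 = -0.5200 / 0.83 = -0.6265.
z_P − z_E = -0.4286 − (-0.6265) = 0.1979.
E = 0.1979 / √2 = 0.1979 / 1.41421 = 0.1399 ≈ 0.14.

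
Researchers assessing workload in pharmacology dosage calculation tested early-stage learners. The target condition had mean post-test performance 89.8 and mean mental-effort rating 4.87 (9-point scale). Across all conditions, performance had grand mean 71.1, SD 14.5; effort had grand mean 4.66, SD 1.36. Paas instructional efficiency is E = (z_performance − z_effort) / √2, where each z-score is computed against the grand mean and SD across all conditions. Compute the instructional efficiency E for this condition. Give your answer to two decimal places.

0.80

z_performance = (89.8 − 71.1) / 14.5 = 18.7000 / 14.5 = 1.2897.
z_effort = (4.87 − 4.66) / 1.36 = 0.2100 / 1.36 = 0.1544.
z_P − z_E = 1.2897 − 0.1544 = 1.1353.
E = 1.1353 / √2 = 1.1353 / 1.41421 = 0.8028 ≈ 0.80.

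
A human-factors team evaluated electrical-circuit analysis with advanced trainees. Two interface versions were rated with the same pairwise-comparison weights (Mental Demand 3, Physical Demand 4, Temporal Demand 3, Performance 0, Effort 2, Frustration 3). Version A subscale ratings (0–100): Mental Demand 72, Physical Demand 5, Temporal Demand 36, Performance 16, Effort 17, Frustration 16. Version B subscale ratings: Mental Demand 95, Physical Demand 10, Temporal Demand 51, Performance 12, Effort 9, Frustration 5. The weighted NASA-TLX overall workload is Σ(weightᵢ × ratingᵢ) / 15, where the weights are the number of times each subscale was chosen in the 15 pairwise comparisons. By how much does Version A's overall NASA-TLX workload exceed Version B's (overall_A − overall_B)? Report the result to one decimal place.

Version A weighted sum = 3·72 + 4·5 + 3·36 + 0·16 + 2·17 + 3·16 = 216 + 20 + 108 + 0 + 34 + 48 = 426; overall_A = 426/15 = 28.4000.
Version B weighted sum = 3·95 + 4·10 + 3·51 + 0·12 + 2·9 + 3·5 = 285 + 40 + 153 + 0 + 18 + 15 = 511; overall_B = 511/15 = 34.0667.
Difference = 28.4000 − 34.0667 = -5.6667 ≈ -5.7.

-5.7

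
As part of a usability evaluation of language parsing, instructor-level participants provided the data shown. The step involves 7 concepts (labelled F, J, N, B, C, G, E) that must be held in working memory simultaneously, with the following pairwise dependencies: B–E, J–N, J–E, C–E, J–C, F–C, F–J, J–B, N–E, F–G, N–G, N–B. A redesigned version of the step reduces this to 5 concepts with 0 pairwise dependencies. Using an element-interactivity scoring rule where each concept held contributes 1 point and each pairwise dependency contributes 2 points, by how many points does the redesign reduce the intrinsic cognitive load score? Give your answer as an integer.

Original: 7 × 1 + 12 × 2 = 7 + 24 = 31.
Redesigned: 5 × 1 + 0 × 2 = 5 + 0 = 5.
Reduction = 31 − 5 = 26.

26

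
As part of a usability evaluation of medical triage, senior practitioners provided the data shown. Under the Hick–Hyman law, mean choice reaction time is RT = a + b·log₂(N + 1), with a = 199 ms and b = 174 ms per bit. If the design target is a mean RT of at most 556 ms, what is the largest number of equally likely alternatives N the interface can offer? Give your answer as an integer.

3

Set 199 + 174·log₂(N + 1) ≤ 556.
log₂(N + 1) ≤ (556 − 199) / 174 = 2.0517.
N + 1 ≤ 2^2.0517 = 4.1459.
N ≤ 3.1459, so the largest integer N is 3.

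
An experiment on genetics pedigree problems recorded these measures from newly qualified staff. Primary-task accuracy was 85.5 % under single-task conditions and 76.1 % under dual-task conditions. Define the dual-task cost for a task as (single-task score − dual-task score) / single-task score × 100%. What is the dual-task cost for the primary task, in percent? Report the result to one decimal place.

Cost = (85.5 − 76.1) / 85.5 × 100%
     = 9.4000 / 85.5 × 100% = 10.9942%.
≈ 11.0%.

11.0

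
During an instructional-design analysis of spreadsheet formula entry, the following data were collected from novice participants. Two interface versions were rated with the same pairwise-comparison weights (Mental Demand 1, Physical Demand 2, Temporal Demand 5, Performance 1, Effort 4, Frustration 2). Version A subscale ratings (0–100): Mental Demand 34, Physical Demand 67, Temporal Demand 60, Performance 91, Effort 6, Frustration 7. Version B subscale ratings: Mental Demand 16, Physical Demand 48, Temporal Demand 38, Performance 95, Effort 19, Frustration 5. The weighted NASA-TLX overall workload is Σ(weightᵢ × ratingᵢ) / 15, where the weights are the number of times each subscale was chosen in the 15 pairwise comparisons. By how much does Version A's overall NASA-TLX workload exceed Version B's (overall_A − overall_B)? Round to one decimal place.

Version A weighted sum = 1·34 + 2·67 + 5·60 + 1·91 + 4·6 + 2·7 = 34 + 134 + 300 + 91 + 24 + 14 = 597; overall_A = 597/15 = 39.8000.
Version B weighted sum = 1·16 + 2·48 + 5·38 + 1·95 + 4·19 + 2·5 = 16 + 96 + 190 + 95 + 76 + 10 = 483; overall_B = 483/15 = 32.2000.
Difference = 39.8000 − 32.2000 = 7.6000 ≈ 7.6.

7.6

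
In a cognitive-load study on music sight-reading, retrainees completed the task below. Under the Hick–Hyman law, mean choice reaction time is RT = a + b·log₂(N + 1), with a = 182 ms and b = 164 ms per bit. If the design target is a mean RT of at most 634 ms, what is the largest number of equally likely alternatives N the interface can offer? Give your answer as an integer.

5

Set 182 + 164·log₂(N + 1) ≤ 634.
log₂(N + 1) ≤ (634 − 182) / 164 = 2.7561.
N + 1 ≤ 2^2.7561 = 6.7557.
N ≤ 5.7557, so the largest integer N is 5.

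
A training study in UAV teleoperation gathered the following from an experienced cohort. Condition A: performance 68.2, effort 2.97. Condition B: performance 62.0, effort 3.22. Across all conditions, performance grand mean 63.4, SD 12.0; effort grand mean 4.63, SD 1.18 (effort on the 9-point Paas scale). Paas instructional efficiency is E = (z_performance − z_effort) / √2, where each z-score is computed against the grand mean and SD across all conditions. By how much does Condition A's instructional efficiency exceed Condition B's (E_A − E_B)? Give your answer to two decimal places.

Condition A: z_P = (68.2 − 63.4)/12.0 = 0.4000; z_E = (2.97 − 4.63)/1.18 = -1.4068; E_A = (0.4000 − (-1.4068))/√2 = 1.2776.
Condition B: z_P = (62.0 − 63.4)/12.0 = -0.1167; z_E = (3.22 − 4.63)/1.18 = -1.1949; E_B = (-0.1167 − (-1.1949))/√2 = 0.7624.
E_A − E_B = 1.2776 − 0.7624 = 0.5152 ≈ 0.52.

0.52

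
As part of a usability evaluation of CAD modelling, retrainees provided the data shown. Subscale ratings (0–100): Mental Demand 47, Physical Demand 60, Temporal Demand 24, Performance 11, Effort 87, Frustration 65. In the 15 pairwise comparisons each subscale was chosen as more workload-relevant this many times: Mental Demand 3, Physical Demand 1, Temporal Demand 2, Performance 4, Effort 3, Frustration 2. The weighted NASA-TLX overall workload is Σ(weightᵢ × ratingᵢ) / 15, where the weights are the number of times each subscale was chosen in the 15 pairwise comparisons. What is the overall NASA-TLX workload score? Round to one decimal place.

The tallies are the weights (they sum to 15).
Weighted sum = 3·47 + 1·60 + 2·24 + 4·11 + 3·87 + 2·65
            = 141 + 60 + 48 + 44 + 261 + 130 = 684.
Overall workload = 684 / 15 = 45.6000 ≈ 45.6.

45.6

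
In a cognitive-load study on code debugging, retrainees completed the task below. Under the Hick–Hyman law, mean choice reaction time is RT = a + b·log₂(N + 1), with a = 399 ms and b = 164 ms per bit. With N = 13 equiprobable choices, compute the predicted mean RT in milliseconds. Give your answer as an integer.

log₂(13 + 1) = log₂(14) = 3.8074.
RT = 399 + 164 × 3.8074 = 399 + 624.4136 = 1023.4136 ms.
≈ 1023 ms.

1023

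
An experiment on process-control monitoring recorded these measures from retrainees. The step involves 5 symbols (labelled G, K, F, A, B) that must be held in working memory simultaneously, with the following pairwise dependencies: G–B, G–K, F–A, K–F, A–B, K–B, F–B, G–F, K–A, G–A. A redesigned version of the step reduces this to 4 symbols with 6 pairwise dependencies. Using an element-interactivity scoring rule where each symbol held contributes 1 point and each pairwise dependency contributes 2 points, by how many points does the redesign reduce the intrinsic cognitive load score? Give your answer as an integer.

Original: 5 × 1 + 10 × 2 = 5 + 20 = 25.
Redesigned: 4 × 1 + 6 × 2 = 4 + 12 = 16.
Reduction = 25 − 16 = 9.

9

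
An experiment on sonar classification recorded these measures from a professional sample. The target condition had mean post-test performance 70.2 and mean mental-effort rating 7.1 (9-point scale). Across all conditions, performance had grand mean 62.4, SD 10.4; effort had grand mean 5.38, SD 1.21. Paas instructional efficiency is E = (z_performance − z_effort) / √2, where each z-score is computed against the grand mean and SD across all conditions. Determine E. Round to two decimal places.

-0.47

z_performance = (70.2 − 62.4) / 10.4 = 7.8000 / 10.4 = 0.7500.
z_effort = (7.1 − 5.38) / 1.21 = 1.7200 / 1.21 = 1.4215.
z_P − z_E = 0.7500 − 1.4215 = -0.6715.
E = -0.6715 / √2 = -0.6715 / 1.41421 = -0.4748 ≈ -0.47.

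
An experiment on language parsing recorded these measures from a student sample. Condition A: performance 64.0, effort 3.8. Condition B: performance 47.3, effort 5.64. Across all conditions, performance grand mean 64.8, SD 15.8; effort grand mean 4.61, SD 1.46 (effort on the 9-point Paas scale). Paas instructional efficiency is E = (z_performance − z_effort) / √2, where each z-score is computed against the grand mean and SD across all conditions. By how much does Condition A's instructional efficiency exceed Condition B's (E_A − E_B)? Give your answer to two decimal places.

Condition A: z_P = (64.0 − 64.8)/15.8 = -0.0506; z_E = (3.8 − 4.61)/1.46 = -0.5548; E_A = (-0.0506 − (-0.5548))/√2 = 0.3565.
Condition B: z_P = (47.3 − 64.8)/15.8 = -1.1076; z_E = (5.64 − 4.61)/1.46 = 0.7055; E_B = (-1.1076 − 0.7055)/√2 = -1.2821.
E_A − E_B = 0.3565 − (-1.2821) = 1.6386 ≈ 1.64.

1.64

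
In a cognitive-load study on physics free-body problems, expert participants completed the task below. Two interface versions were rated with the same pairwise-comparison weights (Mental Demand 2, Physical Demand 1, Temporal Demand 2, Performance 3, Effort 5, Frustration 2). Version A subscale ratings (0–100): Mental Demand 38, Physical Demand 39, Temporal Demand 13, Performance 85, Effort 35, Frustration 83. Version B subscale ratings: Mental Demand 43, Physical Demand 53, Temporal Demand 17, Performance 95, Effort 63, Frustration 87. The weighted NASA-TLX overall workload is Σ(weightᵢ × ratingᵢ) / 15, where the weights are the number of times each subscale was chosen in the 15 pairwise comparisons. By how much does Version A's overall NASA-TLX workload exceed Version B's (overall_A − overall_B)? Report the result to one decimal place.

-14.0

Version A weighted sum = 2·38 + 1·39 + 2·13 + 3·85 + 5·35 + 2·83 = 76 + 39 + 26 + 255 + 175 + 166 = 737; overall_A = 737/15 = 49.1333.
Version B weighted sum = 2·43 + 1·53 + 2·17 + 3·95 + 5·63 + 2·87 = 86 + 53 + 34 + 285 + 315 + 174 = 947; overall_B = 947/15 = 63.1333.
Difference = 49.1333 − 63.1333 = -14.0000 ≈ -14.0.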